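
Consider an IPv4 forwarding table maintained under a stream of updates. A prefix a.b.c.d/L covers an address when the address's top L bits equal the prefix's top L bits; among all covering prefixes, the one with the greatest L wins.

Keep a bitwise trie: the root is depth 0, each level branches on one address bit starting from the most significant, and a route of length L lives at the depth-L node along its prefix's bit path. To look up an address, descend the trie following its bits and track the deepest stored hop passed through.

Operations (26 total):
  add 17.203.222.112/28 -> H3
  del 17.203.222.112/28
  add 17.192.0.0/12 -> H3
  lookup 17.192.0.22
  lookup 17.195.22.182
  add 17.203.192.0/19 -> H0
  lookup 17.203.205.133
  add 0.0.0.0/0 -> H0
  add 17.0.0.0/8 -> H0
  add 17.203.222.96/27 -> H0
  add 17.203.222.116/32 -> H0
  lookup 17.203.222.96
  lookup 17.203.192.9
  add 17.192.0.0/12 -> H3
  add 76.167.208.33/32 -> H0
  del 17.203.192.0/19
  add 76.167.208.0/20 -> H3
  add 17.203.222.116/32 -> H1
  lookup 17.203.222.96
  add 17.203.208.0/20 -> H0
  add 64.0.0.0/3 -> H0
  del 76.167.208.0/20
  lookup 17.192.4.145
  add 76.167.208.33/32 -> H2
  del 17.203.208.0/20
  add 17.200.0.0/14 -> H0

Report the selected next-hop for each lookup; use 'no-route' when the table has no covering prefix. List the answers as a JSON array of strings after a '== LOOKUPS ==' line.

Process each operation:
  add 17.203.222.112/28 -> H3 at depth 28
  - 17.203.222.112/28 clear@28
  add 17.192.0.0/12 -> H3 at depth 12
  Q 17.192.0.22: descend 000100011100 ; hops seen [H3] ; pick H3
  Q 17.195.22.182: descend 000100011100 ; hops seen [H3] ; pick H3
  add 17.203.192.0/19 -> H0 at depth 19
  Q 17.203.205.133: descend 0001000111001011110 ; hops seen [H3,H0] ; pick H0
  add 0.0.0.0/0 -> H0 at depth 0
  add 17.0.0.0/8 -> H0 at depth 8
  add 17.203.222.96/27 -> H0 at depth 27
  add 17.203.222.116/32 -> H0 at depth 32
  Q 17.203.222.96: descend 000100011100101111011110011 ; hops seen [H0,H0,H3,H0,H0] ; pick H0
  Q 17.203.192.9: descend 0001000111001011110 ; hops seen [H0,H0,H3,H0] ; pick H0
  add 17.192.0.0/12 -> H3 at depth 12
  add 76.167.208.33/32 -> H0 at depth 32
  - 17.203.192.0/19 clear@19
  add 76.167.208.0/20 -> H3 at depth 20
  add 17.203.222.116/32 -> H1 at depth 32
  Q 17.203.222.96: descend 000100011100101111011110011 ; hops seen [H0,H0,H3,H0] ; pick H0
  add 17.203.208.0/20 -> H0 at depth 20
  add 64.0.0.0/3 -> H0 at depth 3
  - 76.167.208.0/20 clear@20
  Q 17.192.4.145: descend 000100011100 ; hops seen [H0,H0,H3] ; pick H3
  add 76.167.208.33/32 -> H2 at depth 32
  - 17.203.208.0/20 clear@20
  add 17.200.0.0/14 -> H0 at depth 14

== LOOKUPS ==
["H3","H3","H0","H0","H0","H0","H3"]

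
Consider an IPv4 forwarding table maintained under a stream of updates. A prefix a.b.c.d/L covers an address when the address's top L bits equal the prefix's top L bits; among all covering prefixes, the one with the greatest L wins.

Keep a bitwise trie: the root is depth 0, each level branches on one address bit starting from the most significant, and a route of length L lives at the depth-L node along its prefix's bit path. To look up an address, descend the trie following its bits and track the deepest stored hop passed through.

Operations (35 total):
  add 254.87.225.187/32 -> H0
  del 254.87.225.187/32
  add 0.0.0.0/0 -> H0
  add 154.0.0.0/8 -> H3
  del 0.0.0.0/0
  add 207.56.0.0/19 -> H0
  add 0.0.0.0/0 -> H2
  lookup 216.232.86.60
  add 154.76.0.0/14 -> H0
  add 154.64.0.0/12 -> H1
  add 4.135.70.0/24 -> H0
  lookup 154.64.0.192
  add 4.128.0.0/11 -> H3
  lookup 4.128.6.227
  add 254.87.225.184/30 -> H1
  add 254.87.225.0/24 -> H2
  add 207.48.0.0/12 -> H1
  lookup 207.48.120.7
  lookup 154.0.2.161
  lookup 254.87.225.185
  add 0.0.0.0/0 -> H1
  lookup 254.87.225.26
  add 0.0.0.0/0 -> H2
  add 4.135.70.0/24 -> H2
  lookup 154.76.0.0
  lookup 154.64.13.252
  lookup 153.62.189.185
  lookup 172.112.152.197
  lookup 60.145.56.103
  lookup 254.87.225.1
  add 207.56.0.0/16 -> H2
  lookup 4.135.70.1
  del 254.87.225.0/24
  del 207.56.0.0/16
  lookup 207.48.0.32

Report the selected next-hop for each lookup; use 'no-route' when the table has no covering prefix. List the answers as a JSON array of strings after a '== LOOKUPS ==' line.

Apply in order:
  + 254.87.225.187/32 (H0) depth=32
  - 254.87.225.187/32 clear@32
  + 0.0.0.0/0 (H0) depth=0
  + 154.0.0.0/8 (H3) depth=8
  - 0.0.0.0/0 clear@0
  + 207.56.0.0/19 (H0) depth=19
  + 0.0.0.0/0 (H2) depth=0
  Q 216.232.86.60: descend 110 ; hops seen [H2] ; pick H2
  + 154.76.0.0/14 (H0) depth=14
  + 154.64.0.0/12 (H1) depth=12
  + 4.135.70.0/24 (H0) depth=24
  Q 154.64.0.192: descend 100110100100 ; hops seen [H2,H3,H1] ; pick H1
  + 4.128.0.0/11 (H3) depth=11
  Q 4.128.6.227: descend 0000010010000 ; hops seen [H2,H3] ; pick H3
  + 254.87.225.184/30 (H1) depth=30
  + 254.87.225.0/24 (H2) depth=24
  + 207.48.0.0/12 (H1) depth=12
  Q 207.48.120.7: descend 110011110011 ; hops seen [H2,H1] ; pick H1
  Q 154.0.2.161: descend 100110100 ; hops seen [H2,H3] ; pick H3
  Q 254.87.225.185: descend 111111100101011111100001101110 ; hops seen [H2,H2,H1] ; pick H1
  + 0.0.0.0/0 (H1) depth=0
  Q 254.87.225.26: descend 111111100101011111100001 ; hops seen [H1,H2] ; pick H2
  + 0.0.0.0/0 (H2) depth=0
  + 4.135.70.0/24 (H2) depth=24
  Q 154.76.0.0: descend 10011010010011 ; hops seen [H2,H3,H1,H0] ; pick H0
  Q 154.64.13.252: descend 100110100100 ; hops seen [H2,H3,H1] ; pick H1
  Q 153.62.189.185: descend 100110 ; hops seen [H2] ; pick H2
  Q 172.112.152.197: descend 10 ; hops seen [H2] ; pick H2
  Q 60.145.56.103: descend 00 ; hops seen [H2] ; pick H2
  Q 254.87.225.1: descend 111111100101011111100001 ; hops seen [H2,H2] ; pick H2
  + 207.56.0.0/16 (H2) depth=16
  Q 4.135.70.1: descend 000001001000011101000110 ; hops seen [H2,H3,H2] ; pick H2
  - 254.87.225.0/24 clear@24
  - 207.56.0.0/16 clear@16
  Q 207.48.0.32: descend 110011110011 ; hops seen [H2,H1] ; pick H1

== LOOKUPS ==
["H2","H1","H3","H1","H3","H1","H2","H0","H1","H2","H2","H2","H2","H2","H1"]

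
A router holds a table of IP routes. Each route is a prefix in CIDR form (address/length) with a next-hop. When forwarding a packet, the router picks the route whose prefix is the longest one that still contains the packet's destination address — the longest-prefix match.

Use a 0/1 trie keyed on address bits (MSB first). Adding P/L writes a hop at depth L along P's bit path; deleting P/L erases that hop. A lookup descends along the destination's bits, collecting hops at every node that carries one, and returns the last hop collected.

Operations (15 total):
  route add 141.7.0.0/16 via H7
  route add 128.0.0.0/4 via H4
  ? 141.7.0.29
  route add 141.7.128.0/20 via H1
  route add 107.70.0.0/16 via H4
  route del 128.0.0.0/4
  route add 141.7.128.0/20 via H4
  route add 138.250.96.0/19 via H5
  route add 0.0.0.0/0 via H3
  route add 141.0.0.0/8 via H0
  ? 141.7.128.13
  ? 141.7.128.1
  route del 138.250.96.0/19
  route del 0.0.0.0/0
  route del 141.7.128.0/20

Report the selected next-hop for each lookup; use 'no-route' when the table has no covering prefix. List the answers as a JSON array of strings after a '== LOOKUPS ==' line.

Trace:
  + 141.7.0.0/16 (H7) depth=16
  + 128.0.0.0/4 (H4) depth=4
  Q 141.7.0.29: descend 1000110100000111 ; hops seen [H4,H7] ; pick H7
  + 141.7.128.0/20 (H1) depth=20
  + 107.70.0.0/16 (H4) depth=16
  del 128.0.0.0/4 (clear depth 4)
  + 141.7.128.0/20 (H4) depth=20
  + 138.250.96.0/19 (H5) depth=19
  + 0.0.0.0/0 (H3) depth=0
  + 141.0.0.0/8 (H0) depth=8
  Q 141.7.128.13: descend 10001101000001111000 ; hops seen [H3,H0,H7,H4] ; pick H4
  Q 141.7.128.1: descend 10001101000001111000 ; hops seen [H3,H0,H7,H4] ; pick H4
  del 138.250.96.0/19 (clear depth 19)
  del 0.0.0.0/0 (clear depth 0)
  del 141.7.128.0/20 (clear depth 20)

== LOOKUPS ==
["H7","H4","H4"]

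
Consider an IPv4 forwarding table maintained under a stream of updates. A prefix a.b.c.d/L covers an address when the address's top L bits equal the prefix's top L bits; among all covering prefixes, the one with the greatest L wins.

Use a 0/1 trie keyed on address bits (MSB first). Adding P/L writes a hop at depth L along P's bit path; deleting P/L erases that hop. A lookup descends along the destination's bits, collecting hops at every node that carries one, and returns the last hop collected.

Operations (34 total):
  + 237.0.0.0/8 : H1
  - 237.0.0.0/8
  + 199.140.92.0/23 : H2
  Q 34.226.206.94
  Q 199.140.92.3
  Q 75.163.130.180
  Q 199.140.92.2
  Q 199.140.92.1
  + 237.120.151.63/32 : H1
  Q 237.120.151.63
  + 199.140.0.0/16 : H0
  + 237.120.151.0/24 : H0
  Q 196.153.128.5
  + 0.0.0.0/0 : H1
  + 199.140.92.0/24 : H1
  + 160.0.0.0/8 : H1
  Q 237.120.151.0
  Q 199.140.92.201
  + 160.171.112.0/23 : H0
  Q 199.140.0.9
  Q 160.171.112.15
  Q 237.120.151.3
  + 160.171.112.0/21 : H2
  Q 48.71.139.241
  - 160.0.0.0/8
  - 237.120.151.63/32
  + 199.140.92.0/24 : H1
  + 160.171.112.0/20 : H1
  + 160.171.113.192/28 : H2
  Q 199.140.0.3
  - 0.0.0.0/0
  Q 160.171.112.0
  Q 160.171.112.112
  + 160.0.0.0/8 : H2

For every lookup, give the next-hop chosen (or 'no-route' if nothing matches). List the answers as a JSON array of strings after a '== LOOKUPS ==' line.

Apply in order:
  add 237.0.0.0/8 -> H1 at depth 8
  - 237.0.0.0/8 clear@8
  add 199.140.92.0/23 -> H2 at depth 23
  ? 34.226.206.94  path d0:-  best=no-route
  ? 199.140.92.3  path d0:-→d1:-→d2:-→d3:-→d4:-→d5:-→d6:-→d7:-→d8:-→d9:-→d10:-→d11:-→d12:-→d13:-→d14:-→d15:-→d16:-→d17:-→d18:-→d19:-→d20:-→d21:-→d22:-→d23:H2  best=H2
  ? 75.163.130.180  path d0:-  best=no-route
  ? 199.140.92.2  path d0:-→d1:-→d2:-→d3:-→d4:-→d5:-→d6:-→d7:-→d8:-→d9:-→d10:-→d11:-→d12:-→d13:-→d14:-→d15:-→d16:-→d17:-→d18:-→d19:-→d20:-→d21:-→d22:-→d23:H2  best=H2
  ? 199.140.92.1  path d0:-→d1:-→d2:-→d3:-→d4:-→d5:-→d6:-→d7:-→d8:-→d9:-→d10:-→d11:-→d12:-→d13:-→d14:-→d15:-→d16:-→d17:-→d18:-→d19:-→d20:-→d21:-→d22:-→d23:H2  best=H2
  add 237.120.151.63/32 -> H1 at depth 32
  ? 237.120.151.63  path d0:-→d1:-→d2:-→d3:-→d4:-→d5:-→d6:-→d7:-→d8:-→d9:-→d10:-→d11:-→d12:-→d13:-→d14:-→d15:-→d16:-→d17:-→d18:-→d19:-→d20:-→d21:-→d22:-→d23:-→d24:-→d25:-→d26:-→d27:-→d28:-→d29:-→d30:-→d31:-→d32:H1  best=H1
  add 199.140.0.0/16 -> H0 at depth 16
  add 237.120.151.0/24 -> H0 at depth 24
  ? 196.153.128.5  path d0:-→d1:-→d2:-→d3:-→d4:-→d5:-→d6:-  best=no-route
  add 0.0.0.0/0 -> H1 at depth 0
  add 199.140.92.0/24 -> H1 at depth 24
  add 160.0.0.0/8 -> H1 at depth 8
  ? 237.120.151.0  path d0:H1→d1:-→d2:-→d3:-→d4:-→d5:-→d6:-→d7:-→d8:-→d9:-→d10:-→d11:-→d12:-→d13:-→d14:-→d15:-→d16:-→d17:-→d18:-→d19:-→d20:-→d21:-→d22:-→d23:-→d24:H0→d25:-→d26:-  best=H0
  ? 199.140.92.201  path d0:H1→d1:-→d2:-→d3:-→d4:-→d5:-→d6:-→d7:-→d8:-→d9:-→d10:-→d11:-→d12:-→d13:-→d14:-→d15:-→d16:H0→d17:-→d18:-→d19:-→d20:-→d21:-→d22:-→d23:H2→d24:H1  best=H1
  add 160.171.112.0/23 -> H0 at depth 23
  ? 199.140.0.9  path d0:H1→d1:-→d2:-→d3:-→d4:-→d5:-→d6:-→d7:-→d8:-→d9:-→d10:-→d11:-→d12:-→d13:-→d14:-→d15:-→d16:H0→d17:-  best=H0
  ? 160.171.112.15  path d0:H1→d1:-→d2:-→d3:-→d4:-→d5:-→d6:-→d7:-→d8:H1→d9:-→d10:-→d11:-→d12:-→d13:-→d14:-→d15:-→d16:-→d17:-→d18:-→d19:-→d20:-→d21:-→d22:-→d23:H0  best=H0
  ? 237.120.151.3  path d0:H1→d1:-→d2:-→d3:-→d4:-→d5:-→d6:-→d7:-→d8:-→d9:-→d10:-→d11:-→d12:-→d13:-→d14:-→d15:-→d16:-→d17:-→d18:-→d19:-→d20:-→d21:-→d22:-→d23:-→d24:H0→d25:-→d26:-  best=H0
  add 160.171.112.0/21 -> H2 at depth 21
  ? 48.71.139.241  path d0:H1  best=H1
  - 160.0.0.0/8 clear@8
  - 237.120.151.63/32 clear@32
  add 199.140.92.0/24 -> H1 at depth 24
  add 160.171.112.0/20 -> H1 at depth 20
  add 160.171.113.192/28 -> H2 at depth 28
  ? 199.140.0.3  path d0:H1→d1:-→d2:-→d3:-→d4:-→d5:-→d6:-→d7:-→d8:-→d9:-→d10:-→d11:-→d12:-→d13:-→d14:-→d15:-→d16:H0→d17:-  best=H0
  - 0.0.0.0/0 clear@0
  ? 160.171.112.0  path d0:-→d1:-→d2:-→d3:-→d4:-→d5:-→d6:-→d7:-→d8:-→d9:-→d10:-→d11:-→d12:-→d13:-→d14:-→d15:-→d16:-→d17:-→d18:-→d19:-→d20:H1→d21:H2→d22:-→d23:H0  best=H0
  ? 160.171.112.112  path d0:-→d1:-→d2:-→d3:-→d4:-→d5:-→d6:-→d7:-→d8:-→d9:-→d10:-→d11:-→d12:-→d13:-→d14:-→d15:-→d16:-→d17:-→d18:-→d19:-→d20:H1→d21:H2→d22:-→d23:H0  best=H0
  add 160.0.0.0/8 -> H2 at depth 8

== LOOKUPS ==
["no-route","H2","no-route","H2","H2","H1","no-route","H0","H1","H0","H0","H0","H1","H0","H0","H0"]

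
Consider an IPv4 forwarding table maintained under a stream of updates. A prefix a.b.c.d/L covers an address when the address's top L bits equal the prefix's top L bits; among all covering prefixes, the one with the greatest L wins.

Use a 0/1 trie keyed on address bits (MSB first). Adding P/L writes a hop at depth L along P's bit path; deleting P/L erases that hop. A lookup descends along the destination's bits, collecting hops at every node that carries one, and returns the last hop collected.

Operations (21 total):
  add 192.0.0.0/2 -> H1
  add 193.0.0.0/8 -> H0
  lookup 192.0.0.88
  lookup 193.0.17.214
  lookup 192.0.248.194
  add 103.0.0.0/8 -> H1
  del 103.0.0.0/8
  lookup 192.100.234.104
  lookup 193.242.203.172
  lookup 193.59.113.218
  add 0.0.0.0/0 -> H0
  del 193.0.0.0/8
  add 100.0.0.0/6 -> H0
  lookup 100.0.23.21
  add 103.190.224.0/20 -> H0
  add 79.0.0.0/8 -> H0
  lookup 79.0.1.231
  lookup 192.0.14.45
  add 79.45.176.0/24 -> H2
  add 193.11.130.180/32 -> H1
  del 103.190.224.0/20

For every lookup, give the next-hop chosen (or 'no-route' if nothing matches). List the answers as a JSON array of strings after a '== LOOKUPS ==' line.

Apply in order:
  + 192.0.0.0/2 (H1) depth=2
  + 193.0.0.0/8 (H0) depth=8
  ? 192.0.0.88  path d0:-→d1:-→d2:H1→d3:-→d4:-→d5:-→d6:-→d7:-  best=H1
  ? 193.0.17.214  path d0:-→d1:-→d2:H1→d3:-→d4:-→d5:-→d6:-→d7:-→d8:H0  best=H0
  ? 192.0.248.194  path d0:-→d1:-→d2:H1→d3:-→d4:-→d5:-→d6:-→d7:-  best=H1
  + 103.0.0.0/8 (H1) depth=8
  del 103.0.0.0/8 (clear depth 8)
  ? 192.100.234.104  path d0:-→d1:-→d2:H1→d3:-→d4:-→d5:-→d6:-→d7:-  best=H1
  ? 193.242.203.172  path d0:-→d1:-→d2:H1→d3:-→d4:-→d5:-→d6:-→d7:-→d8:H0  best=H0
  ? 193.59.113.218  path d0:-→d1:-→d2:H1→d3:-→d4:-→d5:-→d6:-→d7:-→d8:H0  best=H0
  + 0.0.0.0/0 (H0) depth=0
  del 193.0.0.0/8 (clear depth 8)
  + 100.0.0.0/6 (H0) depth=6
  ? 100.0.23.21  path d0:H0→d1:-→d2:-→d3:-→d4:-→d5:-→d6:H0  best=H0
  + 103.190.224.0/20 (H0) depth=20
  + 79.0.0.0/8 (H0) depth=8
  ? 79.0.1.231  path d0:H0→d1:-→d2:-→d3:-→d4:-→d5:-→d6:-→d7:-→d8:H0  best=H0
  ? 192.0.14.45  path d0:H0→d1:-→d2:H1→d3:-→d4:-→d5:-→d6:-→d7:-  best=H1
  + 79.45.176.0/24 (H2) depth=24
  + 193.11.130.180/32 (H1) depth=32
  del 103.190.224.0/20 (clear depth 20)

== LOOKUPS ==
["H1","H0","H1","H1","H0","H0","H0","H0","H1"]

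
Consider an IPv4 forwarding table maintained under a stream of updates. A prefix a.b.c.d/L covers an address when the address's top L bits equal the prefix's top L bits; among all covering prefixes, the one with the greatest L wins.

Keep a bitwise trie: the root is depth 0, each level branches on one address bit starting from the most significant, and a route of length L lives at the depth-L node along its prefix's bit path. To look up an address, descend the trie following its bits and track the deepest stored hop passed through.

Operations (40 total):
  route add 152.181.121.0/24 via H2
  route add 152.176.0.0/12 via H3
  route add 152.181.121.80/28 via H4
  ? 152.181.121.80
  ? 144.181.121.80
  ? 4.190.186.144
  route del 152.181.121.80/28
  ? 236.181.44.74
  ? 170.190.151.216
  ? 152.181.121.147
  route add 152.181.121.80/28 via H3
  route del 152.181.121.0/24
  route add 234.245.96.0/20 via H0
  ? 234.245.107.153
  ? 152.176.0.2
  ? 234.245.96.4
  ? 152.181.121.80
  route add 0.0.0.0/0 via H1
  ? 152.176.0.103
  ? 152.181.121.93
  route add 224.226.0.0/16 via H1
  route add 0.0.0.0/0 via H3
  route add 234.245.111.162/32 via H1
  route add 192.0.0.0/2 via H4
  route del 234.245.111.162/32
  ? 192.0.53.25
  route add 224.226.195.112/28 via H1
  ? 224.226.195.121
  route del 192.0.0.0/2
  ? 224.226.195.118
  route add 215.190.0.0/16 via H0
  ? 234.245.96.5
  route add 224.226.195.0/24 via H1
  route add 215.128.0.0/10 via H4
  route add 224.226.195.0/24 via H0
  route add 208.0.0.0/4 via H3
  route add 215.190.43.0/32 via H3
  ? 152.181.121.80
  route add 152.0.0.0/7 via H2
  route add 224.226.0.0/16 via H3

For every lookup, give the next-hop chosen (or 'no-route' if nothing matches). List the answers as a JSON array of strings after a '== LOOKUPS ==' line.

Apply in order:
  + 152.181.121.0/24 (H2) depth=24
  + 152.176.0.0/12 (H3) depth=12
  + 152.181.121.80/28 (H4) depth=28
  ? 152.181.121.80  path d0:-→d1:-→d2:-→d3:-→d4:-→d5:-→d6:-→d7:-→d8:-→d9:-→d10:-→d11:-→d12:H3→d13:-→d14:-→d15:-→d16:-→d17:-→d18:-→d19:-→d20:-→d21:-→d22:-→d23:-→d24:H2→d25:-→d26:-→d27:-→d28:H4  best=H4
  ? 144.181.121.80  path d0:-→d1:-→d2:-→d3:-→d4:-  best=no-route
  ? 4.190.186.144  path d0:-  best=no-route
  del 152.181.121.80/28 (clear depth 28)
  ? 236.181.44.74  path d0:-→d1:-  best=no-route
  ? 170.190.151.216  path d0:-→d1:-→d2:-  best=no-route
  ? 152.181.121.147  path d0:-→d1:-→d2:-→d3:-→d4:-→d5:-→d6:-→d7:-→d8:-→d9:-→d10:-→d11:-→d12:H3→d13:-→d14:-→d15:-→d16:-→d17:-→d18:-→d19:-→d20:-→d21:-→d22:-→d23:-→d24:H2  best=H2
  + 152.181.121.80/28 (H3) depth=28
  del 152.181.121.0/24 (clear depth 24)
  + 234.245.96.0/20 (H0) depth=20
  ? 234.245.107.153  path d0:-→d1:-→d2:-→d3:-→d4:-→d5:-→d6:-→d7:-→d8:-→d9:-→d10:-→d11:-→d12:-→d13:-→d14:-→d15:-→d16:-→d17:-→d18:-→d19:-→d20:H0  best=H0
  ? 152.176.0.2  path d0:-→d1:-→d2:-→d3:-→d4:-→d5:-→d6:-→d7:-→d8:-→d9:-→d10:-→d11:-→d12:H3→d13:-  best=H3
  ? 234.245.96.4  path d0:-→d1:-→d2:-→d3:-→d4:-→d5:-→d6:-→d7:-→d8:-→d9:-→d10:-→d11:-→d12:-→d13:-→d14:-→d15:-→d16:-→d17:-→d18:-→d19:-→d20:H0  best=H0
  ? 152.181.121.80  path d0:-→d1:-→d2:-→d3:-→d4:-→d5:-→d6:-→d7:-→d8:-→d9:-→d10:-→d11:-→d12:H3→d13:-→d14:-→d15:-→d16:-→d17:-→d18:-→d19:-→d20:-→d21:-→d22:-→d23:-→d24:-→d25:-→d26:-→d27:-→d28:H3  best=H3
  + 0.0.0.0/0 (H1) depth=0
  ? 152.176.0.103  path d0:H1→d1:-→d2:-→d3:-→d4:-→d5:-→d6:-→d7:-→d8:-→d9:-→d10:-→d11:-→d12:H3→d13:-  best=H3
  ? 152.181.121.93  path d0:H1→d1:-→d2:-→d3:-→d4:-→d5:-→d6:-→d7:-→d8:-→d9:-→d10:-→d11:-→d12:H3→d13:-→d14:-→d15:-→d16:-→d17:-→d18:-→d19:-→d20:-→d21:-→d22:-→d23:-→d24:-→d25:-→d26:-→d27:-→d28:H3  best=H3
  + 224.226.0.0/16 (H1) depth=16
  + 0.0.0.0/0 (H3) depth=0
  + 234.245.111.162/32 (H1) depth=32
  + 192.0.0.0/2 (H4) depth=2
  del 234.245.111.162/32 (clear depth 32)
  ? 192.0.53.25  path d0:H3→d1:-→d2:H4  best=H4
  + 224.226.195.112/28 (H1) depth=28
  ? 224.226.195.121  path d0:H3→d1:-→d2:H4→d3:-→d4:-→d5:-→d6:-→d7:-→d8:-→d9:-→d10:-→d11:-→d12:-→d13:-→d14:-→d15:-→d16:H1→d17:-→d18:-→d19:-→d20:-→d21:-→d22:-→d23:-→d24:-→d25:-→d26:-→d27:-→d28:H1  best=H1
  del 192.0.0.0/2 (clear depth 2)
  ? 224.226.195.118  path d0:H3→d1:-→d2:-→d3:-→d4:-→d5:-→d6:-→d7:-→d8:-→d9:-→d10:-→d11:-→d12:-→d13:-→d14:-→d15:-→d16:H1→d17:-→d18:-→d19:-→d20:-→d21:-→d22:-→d23:-→d24:-→d25:-→d26:-→d27:-→d28:H1  best=H1
  + 215.190.0.0/16 (H0) depth=16
  ? 234.245.96.5  path d0:H3→d1:-→d2:-→d3:-→d4:-→d5:-→d6:-→d7:-→d8:-→d9:-→d10:-→d11:-→d12:-→d13:-→d14:-→d15:-→d16:-→d17:-→d18:-→d19:-→d20:H0  best=H0
  + 224.226.195.0/24 (H1) depth=24
  + 215.128.0.0/10 (H4) depth=10
  + 224.226.195.0/24 (H0) depth=24
  + 208.0.0.0/4 (H3) depth=4
  + 215.190.43.0/32 (H3) depth=32
  ? 152.181.121.80  path d0:H3→d1:-→d2:-→d3:-→d4:-→d5:-→d6:-→d7:-→d8:-→d9:-→d10:-→d11:-→d12:H3→d13:-→d14:-→d15:-→d16:-→d17:-→d18:-→d19:-→d20:-→d21:-→d22:-→d23:-→d24:-→d25:-→d26:-→d27:-→d28:H3  best=H3
  + 152.0.0.0/7 (H2) depth=7
  + 224.226.0.0/16 (H3) depth=16

== LOOKUPS ==
["H4","no-route","no-route","no-route","no-route","H2","H0","H3","H0","H3","H3","H3","H4","H1","H1","H0","H3"]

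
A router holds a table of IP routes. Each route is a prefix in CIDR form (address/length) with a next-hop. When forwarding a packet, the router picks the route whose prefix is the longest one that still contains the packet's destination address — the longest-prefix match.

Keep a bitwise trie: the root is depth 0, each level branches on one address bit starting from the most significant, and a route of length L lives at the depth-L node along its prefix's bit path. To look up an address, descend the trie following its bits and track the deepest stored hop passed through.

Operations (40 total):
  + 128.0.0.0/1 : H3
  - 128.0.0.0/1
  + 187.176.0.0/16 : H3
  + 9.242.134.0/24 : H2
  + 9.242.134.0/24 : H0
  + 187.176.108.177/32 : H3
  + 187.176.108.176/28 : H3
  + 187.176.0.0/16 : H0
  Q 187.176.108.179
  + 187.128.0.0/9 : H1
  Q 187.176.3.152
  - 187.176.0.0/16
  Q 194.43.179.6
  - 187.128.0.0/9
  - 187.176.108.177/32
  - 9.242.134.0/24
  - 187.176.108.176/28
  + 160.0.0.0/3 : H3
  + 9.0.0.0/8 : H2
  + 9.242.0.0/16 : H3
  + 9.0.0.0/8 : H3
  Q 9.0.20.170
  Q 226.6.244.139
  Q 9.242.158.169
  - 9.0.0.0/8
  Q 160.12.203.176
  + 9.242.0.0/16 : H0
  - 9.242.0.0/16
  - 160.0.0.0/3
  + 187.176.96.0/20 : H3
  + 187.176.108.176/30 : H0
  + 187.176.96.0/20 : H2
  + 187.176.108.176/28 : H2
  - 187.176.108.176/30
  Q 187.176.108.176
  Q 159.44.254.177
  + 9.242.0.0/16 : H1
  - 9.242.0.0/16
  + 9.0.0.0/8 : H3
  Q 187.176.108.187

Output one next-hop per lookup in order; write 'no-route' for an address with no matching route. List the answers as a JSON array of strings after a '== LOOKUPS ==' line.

Trace:
  add 128.0.0.0/1 -> H3 at depth 1
  del 128.0.0.0/1 (clear depth 1)
  add 187.176.0.0/16 -> H3 at depth 16
  add 9.242.134.0/24 -> H2 at depth 24
  add 9.242.134.0/24 -> H0 at depth 24
  add 187.176.108.177/32 -> H3 at depth 32
  add 187.176.108.176/28 -> H3 at depth 28
  add 187.176.0.0/16 -> H0 at depth 16
  lookup 187.176.108.179: bits 101110111011000001101100101100 walk d0:-→d1:-→d2:-→d3:-→d4:-→d5:-→d6:-→d7:-→d8:-→d9:-→d10:-→d11:-→d12:-→d13:-→d14:-→d15:-→d16:H0→d17:-→d18:-→d19:-→d20:-→d21:-→d22:-→d23:-→d24:-→d25:-→d26:-→d27:-→d28:H3→d29:-→d30:- -> H3
  add 187.128.0.0/9 -> H1 at depth 9
  lookup 187.176.3.152: bits 10111011101100000 walk d0:-→d1:-→d2:-→d3:-→d4:-→d5:-→d6:-→d7:-→d8:-→d9:H1→d10:-→d11:-→d12:-→d13:-→d14:-→d15:-→d16:H0→d17:- -> H0
  del 187.176.0.0/16 (clear depth 16)
  lookup 194.43.179.6: bits 1 walk d0:-→d1:- -> no-route
  del 187.128.0.0/9 (clear depth 9)
  del 187.176.108.177/32 (clear depth 32)
  del 9.242.134.0/24 (clear depth 24)
  del 187.176.108.176/28 (clear depth 28)
  add 160.0.0.0/3 -> H3 at depth 3
  add 9.0.0.0/8 -> H2 at depth 8
  add 9.242.0.0/16 -> H3 at depth 16
  add 9.0.0.0/8 -> H3 at depth 8
  lookup 9.0.20.170: bits 00001001 walk d0:-→d1:-→d2:-→d3:-→d4:-→d5:-→d6:-→d7:-→d8:H3 -> H3
  lookup 226.6.244.139: bits 1 walk d0:-→d1:- -> no-route
  lookup 9.242.158.169: bits 0000100111110010100 walk d0:-→d1:-→d2:-→d3:-→d4:-→d5:-→d6:-→d7:-→d8:H3→d9:-→d10:-→d11:-→d12:-→d13:-→d14:-→d15:-→d16:H3→d17:-→d18:-→d19:- -> H3
  del 9.0.0.0/8 (clear depth 8)
  lookup 160.12.203.176: bits 101 walk d0:-→d1:-→d2:-→d3:H3 -> H3
  add 9.242.0.0/16 -> H0 at depth 16
  del 9.242.0.0/16 (clear depth 16)
  del 160.0.0.0/3 (clear depth 3)
  add 187.176.96.0/20 -> H3 at depth 20
  add 187.176.108.176/30 -> H0 at depth 30
  add 187.176.96.0/20 -> H2 at depth 20
  add 187.176.108.176/28 -> H2 at depth 28
  del 187.176.108.176/30 (clear depth 30)
  lookup 187.176.108.176: bits 1011101110110000011011001011000 walk d0:-→d1:-→d2:-→d3:-→d4:-→d5:-→d6:-→d7:-→d8:-→d9:-→d10:-→d11:-→d12:-→d13:-→d14:-→d15:-→d16:-→d17:-→d18:-→d19:-→d20:H2→d21:-→d22:-→d23:-→d24:-→d25:-→d26:-→d27:-→d28:H2→d29:-→d30:-→d31:- -> H2
  lookup 159.44.254.177: bits 10 walk d0:-→d1:-→d2:- -> no-route
  add 9.242.0.0/16 -> H1 at depth 16
  del 9.242.0.0/16 (clear depth 16)
  add 9.0.0.0/8 -> H3 at depth 8
  lookup 187.176.108.187: bits 1011101110110000011011001011 walk d0:-→d1:-→d2:-→d3:-→d4:-→d5:-→d6:-→d7:-→d8:-→d9:-→d10:-→d11:-→d12:-→d13:-→d14:-→d15:-→d16:-→d17:-→d18:-→d19:-→d20:H2→d21:-→d22:-→d23:-→d24:-→d25:-→d26:-→d27:-→d28:H2 -> H2

== LOOKUPS ==
["H3","H0","no-route","H3","no-route","H3","H3","H2","no-route","H2"]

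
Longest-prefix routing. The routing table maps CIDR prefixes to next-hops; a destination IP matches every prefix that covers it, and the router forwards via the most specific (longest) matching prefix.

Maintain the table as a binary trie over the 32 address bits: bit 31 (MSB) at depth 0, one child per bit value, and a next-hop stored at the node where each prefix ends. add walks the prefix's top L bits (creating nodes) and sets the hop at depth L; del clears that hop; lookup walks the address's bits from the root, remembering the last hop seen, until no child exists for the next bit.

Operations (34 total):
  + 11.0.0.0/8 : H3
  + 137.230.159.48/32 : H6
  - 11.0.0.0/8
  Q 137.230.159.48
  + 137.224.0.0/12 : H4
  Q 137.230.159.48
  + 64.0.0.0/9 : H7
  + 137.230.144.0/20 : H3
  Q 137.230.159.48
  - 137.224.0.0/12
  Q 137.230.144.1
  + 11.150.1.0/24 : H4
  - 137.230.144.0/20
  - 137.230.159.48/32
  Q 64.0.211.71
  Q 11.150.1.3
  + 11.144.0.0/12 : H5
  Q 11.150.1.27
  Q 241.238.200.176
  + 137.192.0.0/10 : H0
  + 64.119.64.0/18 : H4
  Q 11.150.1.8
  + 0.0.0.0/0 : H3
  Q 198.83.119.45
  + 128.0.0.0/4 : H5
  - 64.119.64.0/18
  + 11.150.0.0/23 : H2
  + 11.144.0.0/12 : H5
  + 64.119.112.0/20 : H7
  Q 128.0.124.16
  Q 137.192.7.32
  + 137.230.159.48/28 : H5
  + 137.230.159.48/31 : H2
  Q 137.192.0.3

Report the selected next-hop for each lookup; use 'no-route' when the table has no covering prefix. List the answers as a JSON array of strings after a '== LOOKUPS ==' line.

Apply in order:
  + 11.0.0.0/8 (H3) depth=8
  + 137.230.159.48/32 (H6) depth=32
  - 11.0.0.0/8 clear@8
  ? 137.230.159.48  path d0:-→d1:-→d2:-→d3:-→d4:-→d5:-→d6:-→d7:-→d8:-→d9:-→d10:-→d11:-→d12:-→d13:-→d14:-→d15:-→d16:-→d17:-→d18:-→d19:-→d20:-→d21:-→d22:-→d23:-→d24:-→d25:-→d26:-→d27:-→d28:-→d29:-→d30:-→d31:-→d32:H6  best=H6
  + 137.224.0.0/12 (H4) depth=12
  ? 137.230.159.48  path d0:-→d1:-→d2:-→d3:-→d4:-→d5:-→d6:-→d7:-→d8:-→d9:-→d10:-→d11:-→d12:H4→d13:-→d14:-→d15:-→d16:-→d17:-→d18:-→d19:-→d20:-→d21:-→d22:-→d23:-→d24:-→d25:-→d26:-→d27:-→d28:-→d29:-→d30:-→d31:-→d32:H6  best=H6
  + 64.0.0.0/9 (H7) depth=9
  + 137.230.144.0/20 (H3) depth=20
  ? 137.230.159.48  path d0:-→d1:-→d2:-→d3:-→d4:-→d5:-→d6:-→d7:-→d8:-→d9:-→d10:-→d11:-→d12:H4→d13:-→d14:-→d15:-→d16:-→d17:-→d18:-→d19:-→d20:H3→d21:-→d22:-→d23:-→d24:-→d25:-→d26:-→d27:-→d28:-→d29:-→d30:-→d31:-→d32:H6  best=H6
  - 137.224.0.0/12 clear@12
  ? 137.230.144.1  path d0:-→d1:-→d2:-→d3:-→d4:-→d5:-→d6:-→d7:-→d8:-→d9:-→d10:-→d11:-→d12:-→d13:-→d14:-→d15:-→d16:-→d17:-→d18:-→d19:-→d20:H3  best=H3
  + 11.150.1.0/24 (H4) depth=24
  - 137.230.144.0/20 clear@20
  - 137.230.159.48/32 clear@32
  ? 64.0.211.71  path d0:-→d1:-→d2:-→d3:-→d4:-→d5:-→d6:-→d7:-→d8:-→d9:H7  best=H7
  ? 11.150.1.3  path d0:-→d1:-→d2:-→d3:-→d4:-→d5:-→d6:-→d7:-→d8:-→d9:-→d10:-→d11:-→d12:-→d13:-→d14:-→d15:-→d16:-→d17:-→d18:-→d19:-→d20:-→d21:-→d22:-→d23:-→d24:H4  best=H4
  + 11.144.0.0/12 (H5) depth=12
  ? 11.150.1.27  path d0:-→d1:-→d2:-→d3:-→d4:-→d5:-→d6:-→d7:-→d8:-→d9:-→d10:-→d11:-→d12:H5→d13:-→d14:-→d15:-→d16:-→d17:-→d18:-→d19:-→d20:-→d21:-→d22:-→d23:-→d24:H4  best=H4
  ? 241.238.200.176  path d0:-→d1:-  best=no-route
  + 137.192.0.0/10 (H0) depth=10
  + 64.119.64.0/18 (H4) depth=18
  ? 11.150.1.8  path d0:-→d1:-→d2:-→d3:-→d4:-→d5:-→d6:-→d7:-→d8:-→d9:-→d10:-→d11:-→d12:H5→d13:-→d14:-→d15:-→d16:-→d17:-→d18:-→d19:-→d20:-→d21:-→d22:-→d23:-→d24:H4  best=H4
  + 0.0.0.0/0 (H3) depth=0
  ? 198.83.119.45  path d0:H3→d1:-  best=H3
  + 128.0.0.0/4 (H5) depth=4
  - 64.119.64.0/18 clear@18
  + 11.150.0.0/23 (H2) depth=23
  + 11.144.0.0/12 (H5) depth=12
  + 64.119.112.0/20 (H7) depth=20
  ? 128.0.124.16  path d0:H3→d1:-→d2:-→d3:-→d4:H5  best=H5
  ? 137.192.7.32  path d0:H3→d1:-→d2:-→d3:-→d4:H5→d5:-→d6:-→d7:-→d8:-→d9:-→d10:H0  best=H0
  + 137.230.159.48/28 (H5) depth=28
  + 137.230.159.48/31 (H2) depth=31
  ? 137.192.0.3  path d0:H3→d1:-→d2:-→d3:-→d4:H5→d5:-→d6:-→d7:-→d8:-→d9:-→d10:H0  best=H0

== LOOKUPS ==
["H6","H6","H6","H3","H7","H4","H4","no-route","H4","H3","H5","H0","H0"]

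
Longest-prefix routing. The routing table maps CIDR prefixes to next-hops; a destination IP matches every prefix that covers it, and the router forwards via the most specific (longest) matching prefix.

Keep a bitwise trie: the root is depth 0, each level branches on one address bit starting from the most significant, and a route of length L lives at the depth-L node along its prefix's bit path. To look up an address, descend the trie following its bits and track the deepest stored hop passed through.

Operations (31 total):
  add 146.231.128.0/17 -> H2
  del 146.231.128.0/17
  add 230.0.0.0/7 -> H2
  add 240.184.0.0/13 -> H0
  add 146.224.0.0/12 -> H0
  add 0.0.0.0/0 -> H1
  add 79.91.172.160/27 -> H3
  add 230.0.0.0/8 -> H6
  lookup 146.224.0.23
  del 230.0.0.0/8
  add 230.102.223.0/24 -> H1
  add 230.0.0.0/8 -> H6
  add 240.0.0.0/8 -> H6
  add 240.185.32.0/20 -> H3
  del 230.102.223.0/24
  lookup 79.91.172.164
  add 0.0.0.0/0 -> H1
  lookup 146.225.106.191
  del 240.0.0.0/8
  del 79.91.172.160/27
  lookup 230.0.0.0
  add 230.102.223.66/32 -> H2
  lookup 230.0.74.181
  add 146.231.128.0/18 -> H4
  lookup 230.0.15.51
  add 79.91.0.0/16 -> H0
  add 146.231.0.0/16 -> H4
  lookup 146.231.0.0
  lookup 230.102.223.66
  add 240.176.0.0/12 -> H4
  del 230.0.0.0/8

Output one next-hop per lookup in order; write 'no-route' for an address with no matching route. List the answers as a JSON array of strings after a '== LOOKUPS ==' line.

Apply in order:
  add 146.231.128.0/17 -> H2 at depth 17
  - 146.231.128.0/17 clear@17
  add 230.0.0.0/7 -> H2 at depth 7
  add 240.184.0.0/13 -> H0 at depth 13
  add 146.224.0.0/12 -> H0 at depth 12
  add 0.0.0.0/0 -> H1 at depth 0
  add 79.91.172.160/27 -> H3 at depth 27
  add 230.0.0.0/8 -> H6 at depth 8
  Q 146.224.0.23: descend 1001001011100 ; hops seen [H1,H0] ; pick H0
  - 230.0.0.0/8 clear@8
  add 230.102.223.0/24 -> H1 at depth 24
  add 230.0.0.0/8 -> H6 at depth 8
  add 240.0.0.0/8 -> H6 at depth 8
  add 240.185.32.0/20 -> H3 at depth 20
  - 230.102.223.0/24 clear@24
  Q 79.91.172.164: descend 010011110101101110101100101 ; hops seen [H1,H3] ; pick H3
  add 0.0.0.0/0 -> H1 at depth 0
  Q 146.225.106.191: descend 1001001011100 ; hops seen [H1,H0] ; pick H0
  - 240.0.0.0/8 clear@8
  - 79.91.172.160/27 clear@27
  Q 230.0.0.0: descend 111001100 ; hops seen [H1,H2,H6] ; pick H6
  add 230.102.223.66/32 -> H2 at depth 32
  Q 230.0.74.181: descend 111001100 ; hops seen [H1,H2,H6] ; pick H6
  add 146.231.128.0/18 -> H4 at depth 18
  Q 230.0.15.51: descend 111001100 ; hops seen [H1,H2,H6] ; pick H6
  add 79.91.0.0/16 -> H0 at depth 16
  add 146.231.0.0/16 -> H4 at depth 16
  Q 146.231.0.0: descend 1001001011100111 ; hops seen [H1,H0,H4] ; pick H4
  Q 230.102.223.66: descend 11100110011001101101111101000010 ; hops seen [H1,H2,H6,H2] ; pick H2
  add 240.176.0.0/12 -> H4 at depth 12
  - 230.0.0.0/8 clear@8

== LOOKUPS ==
["H0","H3","H0","H6","H6","H6","H4","H2"]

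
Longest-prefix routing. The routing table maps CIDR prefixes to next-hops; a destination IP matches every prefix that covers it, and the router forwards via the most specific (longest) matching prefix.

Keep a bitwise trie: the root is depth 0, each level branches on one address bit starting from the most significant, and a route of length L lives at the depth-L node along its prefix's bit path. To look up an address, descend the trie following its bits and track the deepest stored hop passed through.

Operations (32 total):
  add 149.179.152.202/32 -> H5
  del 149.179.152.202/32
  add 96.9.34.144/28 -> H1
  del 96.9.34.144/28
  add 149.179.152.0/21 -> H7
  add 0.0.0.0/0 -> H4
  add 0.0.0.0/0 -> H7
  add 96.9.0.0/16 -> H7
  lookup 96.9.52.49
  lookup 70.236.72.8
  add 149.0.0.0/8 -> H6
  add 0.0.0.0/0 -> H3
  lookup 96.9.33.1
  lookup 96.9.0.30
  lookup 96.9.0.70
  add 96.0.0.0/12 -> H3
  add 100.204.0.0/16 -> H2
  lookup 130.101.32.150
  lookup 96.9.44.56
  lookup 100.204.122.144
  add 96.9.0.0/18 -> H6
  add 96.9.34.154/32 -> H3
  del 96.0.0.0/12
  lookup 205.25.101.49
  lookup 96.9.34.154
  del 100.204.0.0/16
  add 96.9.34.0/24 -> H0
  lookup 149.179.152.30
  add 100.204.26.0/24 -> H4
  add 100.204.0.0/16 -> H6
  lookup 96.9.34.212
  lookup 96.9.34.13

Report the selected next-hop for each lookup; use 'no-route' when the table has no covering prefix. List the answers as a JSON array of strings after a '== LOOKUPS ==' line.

Trace:
  + 149.179.152.202/32 (H5) depth=32
  del 149.179.152.202/32 (clear depth 32)
  + 96.9.34.144/28 (H1) depth=28
  del 96.9.34.144/28 (clear depth 28)
  + 149.179.152.0/21 (H7) depth=21
  + 0.0.0.0/0 (H4) depth=0
  + 0.0.0.0/0 (H7) depth=0
  + 96.9.0.0/16 (H7) depth=16
  ? 96.9.52.49  path d0:H7→d1:-→d2:-→d3:-→d4:-→d5:-→d6:-→d7:-→d8:-→d9:-→d10:-→d11:-→d12:-→d13:-→d14:-→d15:-→d16:H7→d17:-→d18:-→d19:-  best=H7
  ? 70.236.72.8  path d0:H7→d1:-→d2:-  best=H7
  + 149.0.0.0/8 (H6) depth=8
  + 0.0.0.0/0 (H3) depth=0
  ? 96.9.33.1  path d0:H3→d1:-→d2:-→d3:-→d4:-→d5:-→d6:-→d7:-→d8:-→d9:-→d10:-→d11:-→d12:-→d13:-→d14:-→d15:-→d16:H7→d17:-→d18:-→d19:-→d20:-→d21:-→d22:-  best=H7
  ? 96.9.0.30  path d0:H3→d1:-→d2:-→d3:-→d4:-→d5:-→d6:-→d7:-→d8:-→d9:-→d10:-→d11:-→d12:-→d13:-→d14:-→d15:-→d16:H7→d17:-→d18:-  best=H7
  ? 96.9.0.70  path d0:H3→d1:-→d2:-→d3:-→d4:-→d5:-→d6:-→d7:-→d8:-→d9:-→d10:-→d11:-→d12:-→d13:-→d14:-→d15:-→d16:H7→d17:-→d18:-  best=H7
  + 96.0.0.0/12 (H3) depth=12
  + 100.204.0.0/16 (H2) depth=16
  ? 130.101.32.150  path d0:H3→d1:-→d2:-→d3:-  best=H3
  ? 96.9.44.56  path d0:H3→d1:-→d2:-→d3:-→d4:-→d5:-→d6:-→d7:-→d8:-→d9:-→d10:-→d11:-→d12:H3→d13:-→d14:-→d15:-→d16:H7→d17:-→d18:-→d19:-→d20:-  best=H7
  ? 100.204.122.144  path d0:H3→d1:-→d2:-→d3:-→d4:-→d5:-→d6:-→d7:-→d8:-→d9:-→d10:-→d11:-→d12:-→d13:-→d14:-→d15:-→d16:H2  best=H2
  + 96.9.0.0/18 (H6) depth=18
  + 96.9.34.154/32 (H3) depth=32
  del 96.0.0.0/12 (clear depth 12)
  ? 205.25.101.49  path d0:H3→d1:-  best=H3
  ? 96.9.34.154  path d0:H3→d1:-→d2:-→d3:-→d4:-→d5:-→d6:-→d7:-→d8:-→d9:-→d10:-→d11:-→d12:-→d13:-→d14:-→d15:-→d16:H7→d17:-→d18:H6→d19:-→d20:-→d21:-→d22:-→d23:-→d24:-→d25:-→d26:-→d27:-→d28:-→d29:-→d30:-→d31:-→d32:H3  best=H3
  del 100.204.0.0/16 (clear depth 16)
  + 96.9.34.0/24 (H0) depth=24
  ? 149.179.152.30  path d0:H3→d1:-→d2:-→d3:-→d4:-→d5:-→d6:-→d7:-→d8:H6→d9:-→d10:-→d11:-→d12:-→d13:-→d14:-→d15:-→d16:-→d17:-→d18:-→d19:-→d20:-→d21:H7→d22:-→d23:-→d24:-  best=H7
  + 100.204.26.0/24 (H4) depth=24
  + 100.204.0.0/16 (H6) depth=16
  ? 96.9.34.212  path d0:H3→d1:-→d2:-→d3:-→d4:-→d5:-→d6:-→d7:-→d8:-→d9:-→d10:-→d11:-→d12:-→d13:-→d14:-→d15:-→d16:H7→d17:-→d18:H6→d19:-→d20:-→d21:-→d22:-→d23:-→d24:H0→d25:-  best=H0
  ? 96.9.34.13  path d0:H3→d1:-→d2:-→d3:-→d4:-→d5:-→d6:-→d7:-→d8:-→d9:-→d10:-→d11:-→d12:-→d13:-→d14:-→d15:-→d16:H7→d17:-→d18:H6→d19:-→d20:-→d21:-→d22:-→d23:-→d24:H0  best=H0

== LOOKUPS ==
["H7","H7","H7","H7","H7","H3","H7","H2","H3","H3","H7","H0","H0"]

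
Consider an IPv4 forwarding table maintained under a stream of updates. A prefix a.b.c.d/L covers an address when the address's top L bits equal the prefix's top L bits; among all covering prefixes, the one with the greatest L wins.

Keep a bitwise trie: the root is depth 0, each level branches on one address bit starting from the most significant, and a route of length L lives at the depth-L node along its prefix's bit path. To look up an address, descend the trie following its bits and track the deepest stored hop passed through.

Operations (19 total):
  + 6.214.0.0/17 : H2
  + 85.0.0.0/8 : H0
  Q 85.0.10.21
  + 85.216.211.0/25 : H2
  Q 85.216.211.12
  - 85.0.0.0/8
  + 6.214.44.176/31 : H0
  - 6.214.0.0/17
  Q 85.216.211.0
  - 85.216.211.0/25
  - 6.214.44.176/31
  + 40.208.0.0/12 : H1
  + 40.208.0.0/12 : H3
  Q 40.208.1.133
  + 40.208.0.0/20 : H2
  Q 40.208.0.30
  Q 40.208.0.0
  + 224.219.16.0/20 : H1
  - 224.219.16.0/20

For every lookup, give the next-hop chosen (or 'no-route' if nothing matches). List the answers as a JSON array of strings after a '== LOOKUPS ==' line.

Apply in order:
  + 6.214.0.0/17 (H2) depth=17
  + 85.0.0.0/8 (H0) depth=8
  Q 85.0.10.21: descend 01010101 ; hops seen [H0] ; pick H0
  + 85.216.211.0/25 (H2) depth=25
  Q 85.216.211.12: descend 0101010111011000110100110 ; hops seen [H0,H2] ; pick H2
  del 85.0.0.0/8 (clear depth 8)
  + 6.214.44.176/31 (H0) depth=31
  del 6.214.0.0/17 (clear depth 17)
  Q 85.216.211.0: descend 0101010111011000110100110 ; hops seen [H2] ; pick H2
  del 85.216.211.0/25 (clear depth 25)
  del 6.214.44.176/31 (clear depth 31)
  + 40.208.0.0/12 (H1) depth=12
  + 40.208.0.0/12 (H3) depth=12
  Q 40.208.1.133: descend 001010001101 ; hops seen [H3] ; pick H3
  + 40.208.0.0/20 (H2) depth=20
  Q 40.208.0.30: descend 00101000110100000000 ; hops seen [H3,H2] ; pick H2
  Q 40.208.0.0: descend 00101000110100000000 ; hops seen [H3,H2] ; pick H2
  + 224.219.16.0/20 (H1) depth=20
  del 224.219.16.0/20 (clear depth 20)

== LOOKUPS ==
["H0","H2","H2","H3","H2","H2"]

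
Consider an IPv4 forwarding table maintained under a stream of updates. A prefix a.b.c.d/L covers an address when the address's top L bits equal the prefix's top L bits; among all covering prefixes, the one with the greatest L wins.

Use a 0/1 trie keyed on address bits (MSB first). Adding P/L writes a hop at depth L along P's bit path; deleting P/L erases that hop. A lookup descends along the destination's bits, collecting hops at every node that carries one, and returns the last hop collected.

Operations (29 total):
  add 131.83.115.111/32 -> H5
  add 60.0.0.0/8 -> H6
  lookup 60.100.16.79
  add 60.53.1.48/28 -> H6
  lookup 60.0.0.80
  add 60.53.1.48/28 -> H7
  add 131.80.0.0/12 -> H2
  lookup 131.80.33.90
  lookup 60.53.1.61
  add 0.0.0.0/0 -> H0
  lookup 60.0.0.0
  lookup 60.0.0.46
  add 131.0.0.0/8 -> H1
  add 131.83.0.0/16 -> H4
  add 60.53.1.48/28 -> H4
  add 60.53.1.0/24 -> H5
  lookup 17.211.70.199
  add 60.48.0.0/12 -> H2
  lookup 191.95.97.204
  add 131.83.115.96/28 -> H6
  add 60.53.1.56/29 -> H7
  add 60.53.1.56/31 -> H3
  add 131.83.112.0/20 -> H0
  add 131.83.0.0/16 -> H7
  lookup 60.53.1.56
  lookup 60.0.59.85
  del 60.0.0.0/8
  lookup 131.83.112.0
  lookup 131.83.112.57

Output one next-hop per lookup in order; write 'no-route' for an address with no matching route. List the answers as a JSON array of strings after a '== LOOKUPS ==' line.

Trace:
  add 131.83.115.111/32 -> H5 at depth 32
  add 60.0.0.0/8 -> H6 at depth 8
  ? 60.100.16.79  path d0:-→d1:-→d2:-→d3:-→d4:-→d5:-→d6:-→d7:-→d8:H6  best=H6
  add 60.53.1.48/28 -> H6 at depth 28
  ? 60.0.0.80  path d0:-→d1:-→d2:-→d3:-→d4:-→d5:-→d6:-→d7:-→d8:H6→d9:-→d10:-  best=H6
  add 60.53.1.48/28 -> H7 at depth 28
  add 131.80.0.0/12 -> H2 at depth 12
  ? 131.80.33.90  path d0:-→d1:-→d2:-→d3:-→d4:-→d5:-→d6:-→d7:-→d8:-→d9:-→d10:-→d11:-→d12:H2→d13:-→d14:-  best=H2
  ? 60.53.1.61  path d0:-→d1:-→d2:-→d3:-→d4:-→d5:-→d6:-→d7:-→d8:H6→d9:-→d10:-→d11:-→d12:-→d13:-→d14:-→d15:-→d16:-→d17:-→d18:-→d19:-→d20:-→d21:-→d22:-→d23:-→d24:-→d25:-→d26:-→d27:-→d28:H7  best=H7
  add 0.0.0.0/0 -> H0 at depth 0
  ? 60.0.0.0  path d0:H0→d1:-→d2:-→d3:-→d4:-→d5:-→d6:-→d7:-→d8:H6→d9:-→d10:-  best=H6
  ? 60.0.0.46  path d0:H0→d1:-→d2:-→d3:-→d4:-→d5:-→d6:-→d7:-→d8:H6→d9:-→d10:-  best=H6
  add 131.0.0.0/8 -> H1 at depth 8
  add 131.83.0.0/16 -> H4 at depth 16
  add 60.53.1.48/28 -> H4 at depth 28
  add 60.53.1.0/24 -> H5 at depth 24
  ? 17.211.70.199  path d0:H0→d1:-→d2:-  best=H0
  add 60.48.0.0/12 -> H2 at depth 12
  ? 191.95.97.204  path d0:H0→d1:-→d2:-  best=H0
  add 131.83.115.96/28 -> H6 at depth 28
  add 60.53.1.56/29 -> H7 at depth 29
  add 60.53.1.56/31 -> H3 at depth 31
  add 131.83.112.0/20 -> H0 at depth 20
  add 131.83.0.0/16 -> H7 at depth 16
  ? 60.53.1.56  path d0:H0→d1:-→d2:-→d3:-→d4:-→d5:-→d6:-→d7:-→d8:H6→d9:-→d10:-→d11:-→d12:H2→d13:-→d14:-→d15:-→d16:-→d17:-→d18:-→d19:-→d20:-→d21:-→d22:-→d23:-→d24:H5→d25:-→d26:-→d27:-→d28:H4→d29:H7→d30:-→d31:H3  best=H3
  ? 60.0.59.85  path d0:H0→d1:-→d2:-→d3:-→d4:-→d5:-→d6:-→d7:-→d8:H6→d9:-→d10:-  best=H6
  del 60.0.0.0/8 (clear depth 8)
  ? 131.83.112.0  path d0:H0→d1:-→d2:-→d3:-→d4:-→d5:-→d6:-→d7:-→d8:H1→d9:-→d10:-→d11:-→d12:H2→d13:-→d14:-→d15:-→d16:H7→d17:-→d18:-→d19:-→d20:H0→d21:-→d22:-  best=H0
  ? 131.83.112.57  path d0:H0→d1:-→d2:-→d3:-→d4:-→d5:-→d6:-→d7:-→d8:H1→d9:-→d10:-→d11:-→d12:H2→d13:-→d14:-→d15:-→d16:H7→d17:-→d18:-→d19:-→d20:H0→d21:-→d22:-  best=H0

== LOOKUPS ==
["H6","H6","H2","H7","H6","H6","H0","H0","H3","H6","H0","H0"]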